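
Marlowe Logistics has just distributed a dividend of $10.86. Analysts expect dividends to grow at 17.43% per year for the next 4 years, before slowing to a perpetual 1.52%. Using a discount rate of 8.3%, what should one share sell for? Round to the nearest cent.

$278.18

Two-stage DDM. Project D₁…D_4 at 0.1743, terminal growth 0.0152, discount at r = 0.083.
D_1 = 12.7529
D_2 = 14.9757
D_3 = 17.5860
D_4 = 20.6512
Terminal value at t=4: TV = D_5/(r−g) = 20.9651/(0.083−0.0152) = 309.2203
P₀ = 12.7529/(1+0.083)^1 + 14.9757/(1+0.083)^2 + 17.5860/(1+0.083)^3 + 20.6512/(1+0.083)^4 + 309.2203/(1+0.083)^4 = 278.1784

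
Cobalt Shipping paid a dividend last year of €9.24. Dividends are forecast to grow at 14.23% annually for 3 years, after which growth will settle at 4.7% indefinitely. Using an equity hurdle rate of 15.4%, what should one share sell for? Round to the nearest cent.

Two-stage DDM. Project D₁…D_3 at 0.1423, terminal growth 0.047, discount at r = 0.154.
D_1 = 10.5549
D_2 = 12.0568
D_3 = 13.7725
Terminal value at t=3: TV = D_4/(r−g) = 14.4198/(0.154−0.047) = 134.7645
P₀ = 10.5549/(1+0.154)^1 + 12.0568/(1+0.154)^2 + 13.7725/(1+0.154)^3 + 134.7645/(1+0.154)^3 = 114.8533

€114.85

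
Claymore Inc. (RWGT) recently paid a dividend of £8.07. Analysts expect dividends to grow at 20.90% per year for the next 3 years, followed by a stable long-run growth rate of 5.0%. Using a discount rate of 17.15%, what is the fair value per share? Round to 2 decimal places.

£102.45

Two-stage DDM. Project D₁…D_3 at 0.209, terminal growth 0.05, discount at r = 0.1715.
D_1 = 9.7566
D_2 = 11.7958
D_3 = 14.2611
Terminal value at t=3: TV = D_4/(r−g) = 14.9741/(0.1715−0.05) = 123.2439
P₀ = 9.7566/(1+0.1715)^1 + 11.7958/(1+0.1715)^2 + 14.2611/(1+0.1715)^3 + 123.2439/(1+0.1715)^3 = 102.4479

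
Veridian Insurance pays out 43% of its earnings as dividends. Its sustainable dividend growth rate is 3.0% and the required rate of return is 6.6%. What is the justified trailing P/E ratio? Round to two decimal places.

12.30

Justified trailing P/E = b(1+g)/(r−g) = 0.43×(1+0.03)/(0.066−0.03) = 12.3028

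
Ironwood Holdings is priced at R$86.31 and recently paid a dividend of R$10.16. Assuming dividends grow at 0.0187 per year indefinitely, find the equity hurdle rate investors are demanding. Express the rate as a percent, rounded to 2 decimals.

Rearranging the constant-growth DDM: r = D₁/P₀ + g.
D₁ = 10.16 × (1 + 0.0187) = 10.3500.
r = 10.3500 / 86.31 + 0.0187 = 0.11992 + 0.0187 = 0.13862

13.86%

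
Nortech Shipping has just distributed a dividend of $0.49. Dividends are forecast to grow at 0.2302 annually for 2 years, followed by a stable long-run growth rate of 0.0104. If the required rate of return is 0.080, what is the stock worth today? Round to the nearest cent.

$10.42

Two-stage DDM. Project D₁…D_2 at 0.2302, terminal growth 0.0104, discount at r = 0.08.
D_1 = 0.6028
D_2 = 0.7416
Terminal value at t=2: TV = D_3/(r−g) = 0.7493/(0.08−0.0104) = 10.7654
P₀ = 0.6028/(1+0.08)^1 + 0.7416/(1+0.08)^2 + 10.7654/(1+0.08)^2 = 10.4235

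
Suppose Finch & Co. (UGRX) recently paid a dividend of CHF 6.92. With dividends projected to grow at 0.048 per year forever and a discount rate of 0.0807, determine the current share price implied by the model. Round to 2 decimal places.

CHF 221.78

Gordon growth model: P₀ = D₁/(r − g). D₁ = 6.92 × (1 + 0.048) = 7.2522.
P₀ = 7.2522 / (0.0807 − 0.048) = 7.2522 / 0.0327 = 221.7786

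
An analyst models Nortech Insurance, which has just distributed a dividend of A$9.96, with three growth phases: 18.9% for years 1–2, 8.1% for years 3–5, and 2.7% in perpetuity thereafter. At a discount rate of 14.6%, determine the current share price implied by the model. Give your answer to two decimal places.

Three-stage DDM. Project D₁…D_5; terminal Gordon value at t=5 with g = 0.027; discount at r = 0.146.
D_1 = 11.8424
D_2 = 14.0807
D_3 = 15.2212
D_4 = 16.4541
D_5 = 17.7869
TV_5 = 18.2671/(0.146−0.027) = 153.5054
P₀ = Σ Dₜ/(1+r)ᵗ + TV_5/(1+r)^5 = 127.3675

A$127.37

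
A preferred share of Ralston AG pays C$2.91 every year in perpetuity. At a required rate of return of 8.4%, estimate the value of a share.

Zero-growth DDM (perpetuity): P₀ = D/r = 2.91 / 0.084 = 34.6429

C$34.64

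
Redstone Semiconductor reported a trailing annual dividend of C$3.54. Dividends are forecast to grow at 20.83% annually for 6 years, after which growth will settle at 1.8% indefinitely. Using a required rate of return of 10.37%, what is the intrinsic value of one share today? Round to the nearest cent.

C$101.91

Two-stage DDM. Project D₁…D_6 at 0.2083, terminal growth 0.018, discount at r = 0.1037.
D_1 = 4.2774
D_2 = 5.1684
D_3 = 6.2449
D_4 = 7.5457
D_5 = 9.1175
D_6 = 11.0167
Terminal value at t=6: TV = D_7/(r−g) = 11.2150/(0.1037−0.018) = 130.8636
P₀ = 4.2774/(1+0.1037)^1 + 5.1684/(1+0.1037)^2 + 6.2449/(1+0.1037)^3 + 7.5457/(1+0.1037)^4 + 9.1175/(1+0.1037)^5 + 11.0167/(1+0.1037)^6 + 130.8636/(1+0.1037)^6 = 101.9055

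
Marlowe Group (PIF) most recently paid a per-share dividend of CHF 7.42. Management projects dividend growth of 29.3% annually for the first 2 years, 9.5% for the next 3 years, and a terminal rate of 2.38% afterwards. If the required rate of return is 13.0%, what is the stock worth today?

Three-stage DDM. Project D₁…D_5; terminal Gordon value at t=5 with g = 0.0238; discount at r = 0.13.
D_1 = 9.5941
D_2 = 12.4051
D_3 = 13.5836
D_4 = 14.8740
D_5 = 16.2871
TV_5 = 16.6747/(0.13−0.0238) = 157.0124
P₀ = Σ Dₜ/(1+r)ᵗ + TV_5/(1+r)^5 = 130.8020

CHF 130.80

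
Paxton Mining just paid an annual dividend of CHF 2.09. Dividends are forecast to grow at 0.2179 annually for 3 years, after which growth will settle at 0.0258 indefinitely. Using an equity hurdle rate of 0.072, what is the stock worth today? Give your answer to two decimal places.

CHF 76.19

Two-stage DDM. Project D₁…D_3 at 0.2179, terminal growth 0.0258, discount at r = 0.072.
D_1 = 2.5454
D_2 = 3.1001
D_3 = 3.7756
Terminal value at t=3: TV = D_4/(r−g) = 3.8730/(0.072−0.0258) = 83.8305
P₀ = 2.5454/(1+0.072)^1 + 3.1001/(1+0.072)^2 + 3.7756/(1+0.072)^3 + 83.8305/(1+0.072)^3 = 76.1852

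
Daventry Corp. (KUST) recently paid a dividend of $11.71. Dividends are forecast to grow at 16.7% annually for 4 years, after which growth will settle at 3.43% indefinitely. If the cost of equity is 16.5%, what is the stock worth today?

$140.35

Two-stage DDM. Project D₁…D_4 at 0.167, terminal growth 0.0343, discount at r = 0.165.
D_1 = 13.6656
D_2 = 15.9477
D_3 = 18.6110
D_4 = 21.7190
Terminal value at t=4: TV = D_5/(r−g) = 22.4640/(0.165−0.0343) = 171.8744
P₀ = 13.6656/(1+0.165)^1 + 15.9477/(1+0.165)^2 + 18.6110/(1+0.165)^3 + 21.7190/(1+0.165)^4 + 171.8744/(1+0.165)^4 = 140.3469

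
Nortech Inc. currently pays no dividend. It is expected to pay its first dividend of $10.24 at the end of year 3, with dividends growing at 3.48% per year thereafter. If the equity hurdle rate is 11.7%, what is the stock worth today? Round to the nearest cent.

$99.84

Deferred-dividend DDM. At t=2 the remaining stream is a growing perpetuity with first payment D_3 = 10.24.
V_2 = D_3/(r−g) = 10.24/(0.117−0.0348) = 124.5742
P₀ = V_2/(1+r)^2 = 124.5742/(1+0.117)^2 = 99.8440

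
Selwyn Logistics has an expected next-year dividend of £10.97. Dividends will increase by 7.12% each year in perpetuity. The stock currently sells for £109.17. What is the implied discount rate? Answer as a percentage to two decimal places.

Rearranging the constant-growth DDM: r = D₁/P₀ + g.
r = 10.9700 / 109.17 + 0.0712 = 0.10049 + 0.0712 = 0.17169

17.17%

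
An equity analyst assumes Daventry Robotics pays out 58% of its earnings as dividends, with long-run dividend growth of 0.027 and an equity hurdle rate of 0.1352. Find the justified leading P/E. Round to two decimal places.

5.36

Justified leading P/E = b/(r−g) = 0.58/(0.1352−0.027) = 5.3604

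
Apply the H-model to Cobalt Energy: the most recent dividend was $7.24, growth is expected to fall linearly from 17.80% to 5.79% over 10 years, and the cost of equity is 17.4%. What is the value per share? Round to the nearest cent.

H-model: P₀ = D₀[(1+g_L) + H(g_S−g_L)]/(r−g_L), with H = 10/2 = 5.
P₀ = 7.24 × [(1+0.0579) + 5×(0.178−0.0579)] / (0.174−0.0579)
   = 7.24 × 1.6584 / 0.1161 = 103.4179

$103.42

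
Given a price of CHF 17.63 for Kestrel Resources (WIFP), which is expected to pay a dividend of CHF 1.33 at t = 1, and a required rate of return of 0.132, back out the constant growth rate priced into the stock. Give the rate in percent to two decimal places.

5.66%

From P₀ = D₁/(r − g), the implied growth is g = r − D₁/P₀.
g = 0.132 − 1.33/17.63 = 0.132 − 0.07544 = 0.05656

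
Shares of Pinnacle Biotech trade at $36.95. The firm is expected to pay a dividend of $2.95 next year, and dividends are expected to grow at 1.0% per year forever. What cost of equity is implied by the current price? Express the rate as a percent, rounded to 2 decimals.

8.98%

Rearranging the constant-growth DDM: r = D₁/P₀ + g.
r = 2.9500 / 36.95 + 0.01 = 0.07984 + 0.01 = 0.08984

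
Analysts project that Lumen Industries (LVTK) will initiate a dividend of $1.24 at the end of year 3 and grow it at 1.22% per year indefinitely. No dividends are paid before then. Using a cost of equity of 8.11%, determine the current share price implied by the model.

Deferred-dividend DDM. At t=2 the remaining stream is a growing perpetuity with first payment D_3 = 1.24.
V_2 = D_3/(r−g) = 1.24/(0.0811−0.0122) = 17.9971
P₀ = V_2/(1+r)^2 = 17.9971/(1+0.0811)^2 = 15.3982

$15.40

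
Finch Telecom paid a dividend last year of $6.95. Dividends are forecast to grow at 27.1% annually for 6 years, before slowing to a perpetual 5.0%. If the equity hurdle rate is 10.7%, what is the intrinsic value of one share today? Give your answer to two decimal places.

$362.81

Two-stage DDM. Project D₁…D_6 at 0.271, terminal growth 0.05, discount at r = 0.107.
D_1 = 8.8334
D_2 = 11.2273
D_3 = 14.2699
D_4 = 18.1371
D_5 = 23.0522
D_6 = 29.2994
Terminal value at t=6: TV = D_7/(r−g) = 30.7643/(0.107−0.05) = 539.7250
P₀ = 8.8334/(1+0.107)^1 + 11.2273/(1+0.107)^2 + 14.2699/(1+0.107)^3 + 18.1371/(1+0.107)^4 + 23.0522/(1+0.107)^5 + 29.2994/(1+0.107)^6 + 539.7250/(1+0.107)^6 = 362.8088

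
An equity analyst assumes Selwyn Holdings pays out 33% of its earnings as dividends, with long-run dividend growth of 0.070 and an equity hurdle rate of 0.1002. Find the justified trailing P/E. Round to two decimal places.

Justified trailing P/E = b(1+g)/(r−g) = 0.33×(1+0.07)/(0.1002−0.07) = 11.6921

11.69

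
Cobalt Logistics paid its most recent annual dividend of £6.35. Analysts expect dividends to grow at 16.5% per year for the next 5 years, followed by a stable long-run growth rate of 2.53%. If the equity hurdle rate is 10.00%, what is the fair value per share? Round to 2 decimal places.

Two-stage DDM. Project D₁…D_5 at 0.165, terminal growth 0.0253, discount at r = 0.1.
D_1 = 7.3977
D_2 = 8.6184
D_3 = 10.0404
D_4 = 11.6971
D_5 = 13.6271
Terminal value at t=5: TV = D_6/(r−g) = 13.9719/(0.1−0.0253) = 187.0397
P₀ = 7.3977/(1+0.1)^1 + 8.6184/(1+0.1)^2 + 10.0404/(1+0.1)^3 + 11.6971/(1+0.1)^4 + 13.6271/(1+0.1)^5 + 187.0397/(1+0.1)^5 = 153.9789

£153.98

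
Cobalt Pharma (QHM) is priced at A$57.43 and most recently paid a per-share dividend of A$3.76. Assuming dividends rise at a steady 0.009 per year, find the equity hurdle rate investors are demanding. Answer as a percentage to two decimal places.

Rearranging the constant-growth DDM: r = D₁/P₀ + g.
D₁ = 3.76 × (1 + 0.009) = 3.7938.
r = 3.7938 / 57.43 + 0.009 = 0.06606 + 0.009 = 0.07506

7.51%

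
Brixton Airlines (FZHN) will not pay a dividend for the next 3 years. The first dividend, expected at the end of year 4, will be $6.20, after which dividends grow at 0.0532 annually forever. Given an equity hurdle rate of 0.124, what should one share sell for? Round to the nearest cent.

$61.67

Deferred-dividend DDM. At t=3 the remaining stream is a growing perpetuity with first payment D_4 = 6.20.
V_3 = D_4/(r−g) = 6.20/(0.124−0.0532) = 87.5706
P₀ = V_3/(1+r)^3 = 87.5706/(1+0.124)^3 = 61.6679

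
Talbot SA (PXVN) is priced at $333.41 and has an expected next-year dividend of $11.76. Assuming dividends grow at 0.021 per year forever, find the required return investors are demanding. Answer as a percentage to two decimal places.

Rearranging the constant-growth DDM: r = D₁/P₀ + g.
r = 11.7600 / 333.41 + 0.021 = 0.03527 + 0.021 = 0.05627

5.63%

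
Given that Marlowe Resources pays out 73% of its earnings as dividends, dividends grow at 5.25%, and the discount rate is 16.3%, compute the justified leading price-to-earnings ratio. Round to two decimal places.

6.61

Justified leading P/E = b/(r−g) = 0.73/(0.163−0.0525) = 6.6063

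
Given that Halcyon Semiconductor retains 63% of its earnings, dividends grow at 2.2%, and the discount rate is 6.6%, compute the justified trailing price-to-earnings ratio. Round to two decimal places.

8.59

Payout ratio b = 1 − 0.63 = 0.37.
Justified trailing P/E = b(1+g)/(r−g) = 0.37×(1+0.022)/(0.066−0.022) = 8.5941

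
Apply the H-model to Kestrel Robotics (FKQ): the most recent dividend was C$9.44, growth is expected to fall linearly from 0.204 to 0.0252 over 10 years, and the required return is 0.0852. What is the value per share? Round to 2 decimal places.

C$301.95

H-model: P₀ = D₀[(1+g_L) + H(g_S−g_L)]/(r−g_L), with H = 10/2 = 5.
P₀ = 9.44 × [(1+0.0252) + 5×(0.204−0.0252)] / (0.0852−0.0252)
   = 9.44 × 1.9192 / 0.06 = 301.9541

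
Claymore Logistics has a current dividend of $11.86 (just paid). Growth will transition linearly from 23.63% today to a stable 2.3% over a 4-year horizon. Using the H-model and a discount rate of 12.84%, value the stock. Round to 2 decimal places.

$163.11

H-model: P₀ = D₀[(1+g_L) + H(g_S−g_L)]/(r−g_L), with H = 4/2 = 2.
P₀ = 11.86 × [(1+0.023) + 2×(0.2363−0.023)] / (0.1284−0.023)
   = 11.86 × 1.4496 / 0.1054 = 163.1144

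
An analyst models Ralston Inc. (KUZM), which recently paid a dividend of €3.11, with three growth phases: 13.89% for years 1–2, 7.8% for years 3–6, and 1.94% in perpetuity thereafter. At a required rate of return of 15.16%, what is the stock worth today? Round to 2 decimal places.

€34.47

Three-stage DDM. Project D₁…D_6; terminal Gordon value at t=6 with g = 0.0194; discount at r = 0.1516.
D_1 = 3.5420
D_2 = 4.0340
D_3 = 4.3486
D_4 = 4.6878
D_5 = 5.0534
D_6 = 5.4476
TV_6 = 5.5533/(0.1516−0.0194) = 42.0068
P₀ = Σ Dₜ/(1+r)ᵗ + TV_6/(1+r)^6 = 34.4707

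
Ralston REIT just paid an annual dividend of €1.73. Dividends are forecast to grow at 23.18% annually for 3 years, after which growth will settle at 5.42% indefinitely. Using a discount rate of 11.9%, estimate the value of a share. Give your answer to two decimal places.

€43.85

Two-stage DDM. Project D₁…D_3 at 0.2318, terminal growth 0.0542, discount at r = 0.119.
D_1 = 2.1310
D_2 = 2.6250
D_3 = 3.2335
Terminal value at t=3: TV = D_4/(r−g) = 3.4087/(0.119−0.0542) = 52.6035
P₀ = 2.1310/(1+0.119)^1 + 2.6250/(1+0.119)^2 + 3.2335/(1+0.119)^3 + 52.6035/(1+0.119)^3 = 43.8510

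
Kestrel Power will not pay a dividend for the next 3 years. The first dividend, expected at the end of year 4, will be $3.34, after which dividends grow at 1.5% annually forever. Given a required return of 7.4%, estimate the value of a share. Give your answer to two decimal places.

$45.70

Deferred-dividend DDM. At t=3 the remaining stream is a growing perpetuity with first payment D_4 = 3.34.
V_3 = D_4/(r−g) = 3.34/(0.074−0.015) = 56.6102
P₀ = V_3/(1+r)^3 = 56.6102/(1+0.074)^3 = 45.6964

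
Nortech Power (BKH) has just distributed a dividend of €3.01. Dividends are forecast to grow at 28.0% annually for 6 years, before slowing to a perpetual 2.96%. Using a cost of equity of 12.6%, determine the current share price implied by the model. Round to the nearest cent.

€98.34

Two-stage DDM. Project D₁…D_6 at 0.28, terminal growth 0.0296, discount at r = 0.126.
D_1 = 3.8528
D_2 = 4.9316
D_3 = 6.3124
D_4 = 8.0799
D_5 = 10.3423
D_6 = 13.2381
Terminal value at t=6: TV = D_7/(r−g) = 13.6300/(0.126−0.0296) = 141.3897
P₀ = 3.8528/(1+0.126)^1 + 4.9316/(1+0.126)^2 + 6.3124/(1+0.126)^3 + 8.0799/(1+0.126)^4 + 10.3423/(1+0.126)^5 + 13.2381/(1+0.126)^6 + 141.3897/(1+0.126)^6 = 98.3408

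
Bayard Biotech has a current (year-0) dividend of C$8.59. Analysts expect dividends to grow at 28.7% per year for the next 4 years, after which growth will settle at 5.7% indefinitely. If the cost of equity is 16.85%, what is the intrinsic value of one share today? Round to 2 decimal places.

C$163.84

Two-stage DDM. Project D₁…D_4 at 0.287, terminal growth 0.057, discount at r = 0.1685.
D_1 = 11.0553
D_2 = 14.2282
D_3 = 18.3117
D_4 = 23.5672
Terminal value at t=4: TV = D_5/(r−g) = 24.9105/(0.1685−0.057) = 223.4125
P₀ = 11.0553/(1+0.1685)^1 + 14.2282/(1+0.1685)^2 + 18.3117/(1+0.1685)^3 + 23.5672/(1+0.1685)^4 + 223.4125/(1+0.1685)^4 = 163.8379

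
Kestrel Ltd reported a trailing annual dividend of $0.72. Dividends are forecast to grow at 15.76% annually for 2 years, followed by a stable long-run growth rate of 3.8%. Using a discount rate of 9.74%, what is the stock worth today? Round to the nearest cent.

$15.56

Two-stage DDM. Project D₁…D_2 at 0.1576, terminal growth 0.038, discount at r = 0.0974.
D_1 = 0.8335
D_2 = 0.9648
Terminal value at t=2: TV = D_3/(r−g) = 1.0015/(0.0974−0.038) = 16.8601
P₀ = 0.8335/(1+0.0974)^1 + 0.9648/(1+0.0974)^2 + 16.8601/(1+0.0974)^2 = 15.5607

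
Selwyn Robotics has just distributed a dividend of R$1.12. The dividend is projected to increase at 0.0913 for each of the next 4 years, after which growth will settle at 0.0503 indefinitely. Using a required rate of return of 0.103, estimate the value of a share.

Two-stage DDM. Project D₁…D_4 at 0.0913, terminal growth 0.0503, discount at r = 0.103.
D_1 = 1.2223
D_2 = 1.3338
D_3 = 1.4556
D_4 = 1.5885
Terminal value at t=4: TV = D_5/(r−g) = 1.6684/(0.103−0.0503) = 31.6590
P₀ = 1.2223/(1+0.103)^1 + 1.3338/(1+0.103)^2 + 1.4556/(1+0.103)^3 + 1.5885/(1+0.103)^4 + 31.6590/(1+0.103)^4 = 25.7517

R$25.75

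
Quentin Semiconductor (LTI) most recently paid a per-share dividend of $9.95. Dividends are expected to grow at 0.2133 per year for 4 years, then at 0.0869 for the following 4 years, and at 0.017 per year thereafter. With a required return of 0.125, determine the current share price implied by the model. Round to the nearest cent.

Three-stage DDM. Project D₁…D_8; terminal Gordon value at t=8 with g = 0.017; discount at r = 0.125.
D_1 = 12.0723
D_2 = 14.6474
D_3 = 17.7716
D_4 = 21.5623
D_5 = 23.4361
D_6 = 25.4727
D_7 = 27.6863
D_8 = 30.0922
TV_8 = 30.6038/(0.125−0.017) = 283.3684
P₀ = Σ Dₜ/(1+r)ᵗ + TV_8/(1+r)^8 = 208.1262

$208.13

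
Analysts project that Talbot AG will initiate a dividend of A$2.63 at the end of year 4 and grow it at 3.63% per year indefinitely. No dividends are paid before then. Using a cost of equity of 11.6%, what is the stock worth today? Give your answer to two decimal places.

Deferred-dividend DDM. At t=3 the remaining stream is a growing perpetuity with first payment D_4 = 2.63.
V_3 = D_4/(r−g) = 2.63/(0.116−0.0363) = 32.9987
P₀ = V_3/(1+r)^3 = 32.9987/(1+0.116)^3 = 23.7413

A$23.74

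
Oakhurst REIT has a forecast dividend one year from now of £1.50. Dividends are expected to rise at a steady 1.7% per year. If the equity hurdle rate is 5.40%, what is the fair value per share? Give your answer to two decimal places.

Gordon growth model: P₀ = D₁/(r − g), with D₁ = 1.50 given directly.
P₀ = 1.5000 / (0.054 − 0.017) = 1.5000 / 0.037 = 40.5405

£40.54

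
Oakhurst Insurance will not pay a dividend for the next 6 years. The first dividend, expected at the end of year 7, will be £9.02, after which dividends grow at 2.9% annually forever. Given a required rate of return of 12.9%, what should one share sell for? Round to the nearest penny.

£43.56

Deferred-dividend DDM. At t=6 the remaining stream is a growing perpetuity with first payment D_7 = 9.02.
V_6 = D_7/(r−g) = 9.02/(0.129−0.029) = 90.2000
P₀ = V_6/(1+r)^6 = 90.2000/(1+0.129)^6 = 43.5555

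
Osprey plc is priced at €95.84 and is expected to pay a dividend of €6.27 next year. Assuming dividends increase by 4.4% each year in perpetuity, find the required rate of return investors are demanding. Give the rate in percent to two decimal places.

Rearranging the constant-growth DDM: r = D₁/P₀ + g.
r = 6.2700 / 95.84 + 0.044 = 0.06542 + 0.044 = 0.10942

10.94%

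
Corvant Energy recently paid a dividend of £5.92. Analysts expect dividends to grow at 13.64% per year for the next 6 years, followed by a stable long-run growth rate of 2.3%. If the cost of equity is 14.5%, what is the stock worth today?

Two-stage DDM. Project D₁…D_6 at 0.1364, terminal growth 0.023, discount at r = 0.145.
D_1 = 6.7275
D_2 = 7.6451
D_3 = 8.6879
D_4 = 9.8729
D_5 = 11.2196
D_6 = 12.7500
Terminal value at t=6: TV = D_7/(r−g) = 13.0432/(0.145−0.023) = 106.9116
P₀ = 6.7275/(1+0.145)^1 + 7.6451/(1+0.145)^2 + 8.6879/(1+0.145)^3 + 9.8729/(1+0.145)^4 + 11.2196/(1+0.145)^5 + 12.7500/(1+0.145)^6 + 106.9116/(1+0.145)^6 = 82.0430

£82.04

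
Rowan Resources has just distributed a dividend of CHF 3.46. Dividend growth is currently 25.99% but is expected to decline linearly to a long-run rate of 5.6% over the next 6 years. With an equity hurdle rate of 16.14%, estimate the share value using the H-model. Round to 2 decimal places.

H-model: P₀ = D₀[(1+g_L) + H(g_S−g_L)]/(r−g_L), with H = 6/2 = 3.
P₀ = 3.46 × [(1+0.056) + 3×(0.2599−0.056)] / (0.1614−0.056)
   = 3.46 × 1.6677 / 0.1054 = 54.7461

CHF 54.75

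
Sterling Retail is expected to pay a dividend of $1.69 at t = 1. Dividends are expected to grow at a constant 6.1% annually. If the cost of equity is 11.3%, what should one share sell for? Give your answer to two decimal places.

Gordon growth model: P₀ = D₁/(r − g), with D₁ = 1.69 given directly.
P₀ = 1.6900 / (0.113 − 0.061) = 1.6900 / 0.052 = 32.5000

$32.50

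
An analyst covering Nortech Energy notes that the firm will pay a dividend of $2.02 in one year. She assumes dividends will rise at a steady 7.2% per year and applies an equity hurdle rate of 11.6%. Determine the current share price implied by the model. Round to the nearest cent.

Gordon growth model: P₀ = D₁/(r − g), with D₁ = 2.02 given directly.
P₀ = 2.0200 / (0.116 − 0.072) = 2.0200 / 0.044 = 45.9091

$45.91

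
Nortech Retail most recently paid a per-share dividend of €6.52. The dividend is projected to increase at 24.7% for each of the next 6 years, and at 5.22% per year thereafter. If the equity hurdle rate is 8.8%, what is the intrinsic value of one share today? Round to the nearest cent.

€499.18

Two-stage DDM. Project D₁…D_6 at 0.247, terminal growth 0.0522, discount at r = 0.088.
D_1 = 8.1304
D_2 = 10.1387
D_3 = 12.6429
D_4 = 15.7657
D_5 = 19.6598
D_6 = 24.5158
Terminal value at t=6: TV = D_7/(r−g) = 25.7955/(0.088−0.0522) = 720.5458
P₀ = 8.1304/(1+0.088)^1 + 10.1387/(1+0.088)^2 + 12.6429/(1+0.088)^3 + 15.7657/(1+0.088)^4 + 19.6598/(1+0.088)^5 + 24.5158/(1+0.088)^6 + 720.5458/(1+0.088)^6 = 499.1793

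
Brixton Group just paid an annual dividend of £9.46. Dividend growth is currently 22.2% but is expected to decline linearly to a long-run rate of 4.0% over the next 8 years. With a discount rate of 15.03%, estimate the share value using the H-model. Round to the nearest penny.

£151.63

H-model: P₀ = D₀[(1+g_L) + H(g_S−g_L)]/(r−g_L), with H = 8/2 = 4.
P₀ = 9.46 × [(1+0.04) + 4×(0.222−0.04)] / (0.1503−0.04)
   = 9.46 × 1.7680 / 0.1103 = 151.6345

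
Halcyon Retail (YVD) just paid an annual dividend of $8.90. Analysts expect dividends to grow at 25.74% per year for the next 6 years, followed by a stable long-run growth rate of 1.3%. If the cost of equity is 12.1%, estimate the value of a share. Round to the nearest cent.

Two-stage DDM. Project D₁…D_6 at 0.2574, terminal growth 0.013, discount at r = 0.121.
D_1 = 11.1909
D_2 = 14.0714
D_3 = 17.6934
D_4 = 22.2476
D_5 = 27.9742
D_6 = 35.1747
Terminal value at t=6: TV = D_7/(r−g) = 35.6320/(0.121−0.013) = 329.9259
P₀ = 11.1909/(1+0.121)^1 + 14.0714/(1+0.121)^2 + 17.6934/(1+0.121)^3 + 22.2476/(1+0.121)^4 + 27.9742/(1+0.121)^5 + 35.1747/(1+0.121)^6 + 329.9259/(1+0.121)^6 = 247.6152

$247.62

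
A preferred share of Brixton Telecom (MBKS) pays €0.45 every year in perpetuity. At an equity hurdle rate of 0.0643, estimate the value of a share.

€7.00

Zero-growth DDM (perpetuity): P₀ = D/r = 0.45 / 0.0643 = 6.9984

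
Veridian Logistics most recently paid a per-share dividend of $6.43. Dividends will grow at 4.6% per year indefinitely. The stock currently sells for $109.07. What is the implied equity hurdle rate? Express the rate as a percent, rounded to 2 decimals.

10.77%

Rearranging the constant-growth DDM: r = D₁/P₀ + g.
D₁ = 6.43 × (1 + 0.046) = 6.7258.
r = 6.7258 / 109.07 + 0.046 = 0.06166 + 0.046 = 0.10766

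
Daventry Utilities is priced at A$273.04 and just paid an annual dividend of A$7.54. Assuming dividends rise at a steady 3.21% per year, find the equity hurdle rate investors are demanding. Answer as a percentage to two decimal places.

Rearranging the constant-growth DDM: r = D₁/P₀ + g.
D₁ = 7.54 × (1 + 0.0321) = 7.7820.
r = 7.7820 / 273.04 + 0.0321 = 0.02850 + 0.0321 = 0.06060

6.06%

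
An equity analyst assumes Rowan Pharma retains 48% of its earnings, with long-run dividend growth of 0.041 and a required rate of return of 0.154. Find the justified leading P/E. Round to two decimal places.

Payout ratio b = 1 − 0.48 = 0.52.
Justified leading P/E = b/(r−g) = 0.52/(0.154−0.041) = 4.6018

4.60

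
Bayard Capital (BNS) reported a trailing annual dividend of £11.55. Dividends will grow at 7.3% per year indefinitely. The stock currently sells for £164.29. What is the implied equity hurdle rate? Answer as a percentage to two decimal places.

Rearranging the constant-growth DDM: r = D₁/P₀ + g.
D₁ = 11.55 × (1 + 0.073) = 12.3932.
r = 12.3932 / 164.29 + 0.073 = 0.07543 + 0.073 = 0.14843

14.84%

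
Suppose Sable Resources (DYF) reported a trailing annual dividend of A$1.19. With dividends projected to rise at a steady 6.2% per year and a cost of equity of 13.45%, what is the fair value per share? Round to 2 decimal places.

Gordon growth model: P₀ = D₁/(r − g). D₁ = 1.19 × (1 + 0.062) = 1.2638.
P₀ = 1.2638 / (0.1345 − 0.062) = 1.2638 / 0.0725 = 17.4314

A$17.43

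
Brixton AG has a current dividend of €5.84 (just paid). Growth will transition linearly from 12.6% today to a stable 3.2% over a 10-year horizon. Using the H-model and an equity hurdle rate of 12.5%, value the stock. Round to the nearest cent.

H-model: P₀ = D₀[(1+g_L) + H(g_S−g_L)]/(r−g_L), with H = 10/2 = 5.
P₀ = 5.84 × [(1+0.032) + 5×(0.126−0.032)] / (0.125−0.032)
   = 5.84 × 1.5020 / 0.093 = 94.3191

€94.32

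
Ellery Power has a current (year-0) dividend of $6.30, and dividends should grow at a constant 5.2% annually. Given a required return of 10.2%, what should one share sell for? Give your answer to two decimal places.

$132.55

Gordon growth model: P₀ = D₁/(r − g). D₁ = 6.30 × (1 + 0.052) = 6.6276.
P₀ = 6.6276 / (0.102 − 0.052) = 6.6276 / 0.05 = 132.5520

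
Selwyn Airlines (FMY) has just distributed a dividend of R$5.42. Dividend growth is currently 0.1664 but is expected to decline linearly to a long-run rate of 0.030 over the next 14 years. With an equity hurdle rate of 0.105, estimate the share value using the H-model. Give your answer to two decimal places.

H-model: P₀ = D₀[(1+g_L) + H(g_S−g_L)]/(r−g_L), with H = 14/2 = 7.
P₀ = 5.42 × [(1+0.03) + 7×(0.1664−0.03)] / (0.105−0.03)
   = 5.42 × 1.9848 / 0.075 = 143.4349

R$143.43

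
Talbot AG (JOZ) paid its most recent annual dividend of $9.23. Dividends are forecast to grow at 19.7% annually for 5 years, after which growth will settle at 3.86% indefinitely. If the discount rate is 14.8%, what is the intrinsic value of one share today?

Two-stage DDM. Project D₁…D_5 at 0.197, terminal growth 0.0386, discount at r = 0.148.
D_1 = 11.0483
D_2 = 13.2248
D_3 = 15.8301
D_4 = 18.9487
D_5 = 22.6815
Terminal value at t=5: TV = D_6/(r−g) = 23.5570/(0.148−0.0386) = 215.3295
P₀ = 11.0483/(1+0.148)^1 + 13.2248/(1+0.148)^2 + 15.8301/(1+0.148)^3 + 18.9487/(1+0.148)^4 + 22.6815/(1+0.148)^5 + 215.3295/(1+0.148)^5 = 160.3993

$160.40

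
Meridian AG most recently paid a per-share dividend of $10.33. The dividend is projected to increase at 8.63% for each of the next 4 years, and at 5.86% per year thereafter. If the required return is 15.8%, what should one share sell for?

Two-stage DDM. Project D₁…D_4 at 0.0863, terminal growth 0.0586, discount at r = 0.158.
D_1 = 11.2215
D_2 = 12.1899
D_3 = 13.2419
D_4 = 14.3847
Terminal value at t=4: TV = D_5/(r−g) = 15.2276/(0.158−0.0586) = 153.1951
P₀ = 11.2215/(1+0.158)^1 + 12.1899/(1+0.158)^2 + 13.2419/(1+0.158)^3 + 14.3847/(1+0.158)^4 + 153.1951/(1+0.158)^4 = 120.5022

$120.50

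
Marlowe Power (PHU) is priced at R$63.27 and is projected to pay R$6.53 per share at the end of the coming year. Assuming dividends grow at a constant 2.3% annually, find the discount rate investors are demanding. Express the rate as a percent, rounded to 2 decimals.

Rearranging the constant-growth DDM: r = D₁/P₀ + g.
r = 6.5300 / 63.27 + 0.023 = 0.10321 + 0.023 = 0.12621

12.62%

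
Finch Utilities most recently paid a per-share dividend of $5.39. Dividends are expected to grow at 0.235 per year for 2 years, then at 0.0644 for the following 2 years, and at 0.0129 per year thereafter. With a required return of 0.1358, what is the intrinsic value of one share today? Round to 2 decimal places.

$69.93

Three-stage DDM. Project D₁…D_4; terminal Gordon value at t=4 with g = 0.0129; discount at r = 0.1358.
D_1 = 6.6566
D_2 = 8.2210
D_3 = 8.7504
D_4 = 9.3139
TV_4 = 9.4341/(0.1358−0.0129) = 76.7621
P₀ = Σ Dₜ/(1+r)ᵗ + TV_4/(1+r)^4 = 69.9274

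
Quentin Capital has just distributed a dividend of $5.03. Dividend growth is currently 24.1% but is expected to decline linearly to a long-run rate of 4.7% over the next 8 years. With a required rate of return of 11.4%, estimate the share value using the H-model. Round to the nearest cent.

H-model: P₀ = D₀[(1+g_L) + H(g_S−g_L)]/(r−g_L), with H = 8/2 = 4.
P₀ = 5.03 × [(1+0.047) + 4×(0.241−0.047)] / (0.114−0.047)
   = 5.03 × 1.8230 / 0.067 = 136.8610

$136.86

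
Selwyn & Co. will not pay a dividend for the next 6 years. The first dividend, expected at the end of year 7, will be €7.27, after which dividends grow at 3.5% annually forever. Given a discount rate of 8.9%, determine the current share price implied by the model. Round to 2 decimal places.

Deferred-dividend DDM. At t=6 the remaining stream is a growing perpetuity with first payment D_7 = 7.27.
V_6 = D_7/(r−g) = 7.27/(0.089−0.035) = 134.6296
P₀ = V_6/(1+r)^6 = 134.6296/(1+0.089)^6 = 80.7186

€80.72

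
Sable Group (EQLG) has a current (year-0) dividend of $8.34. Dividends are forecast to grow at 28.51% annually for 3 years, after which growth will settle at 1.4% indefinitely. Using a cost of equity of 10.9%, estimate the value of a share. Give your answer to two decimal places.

$172.36

Two-stage DDM. Project D₁…D_3 at 0.2851, terminal growth 0.014, discount at r = 0.109.
D_1 = 10.7177
D_2 = 13.7734
D_3 = 17.7001
Terminal value at t=3: TV = D_4/(r−g) = 17.9479/(0.109−0.014) = 188.9258
P₀ = 10.7177/(1+0.109)^1 + 13.7734/(1+0.109)^2 + 17.7001/(1+0.109)^3 + 188.9258/(1+0.109)^3 = 172.3554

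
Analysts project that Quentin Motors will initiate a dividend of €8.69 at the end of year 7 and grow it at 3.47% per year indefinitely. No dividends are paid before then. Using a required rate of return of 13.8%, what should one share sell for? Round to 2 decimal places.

Deferred-dividend DDM. At t=6 the remaining stream is a growing perpetuity with first payment D_7 = 8.69.
V_6 = D_7/(r−g) = 8.69/(0.138−0.0347) = 84.1239
P₀ = V_6/(1+r)^6 = 84.1239/(1+0.138)^6 = 38.7316

€38.73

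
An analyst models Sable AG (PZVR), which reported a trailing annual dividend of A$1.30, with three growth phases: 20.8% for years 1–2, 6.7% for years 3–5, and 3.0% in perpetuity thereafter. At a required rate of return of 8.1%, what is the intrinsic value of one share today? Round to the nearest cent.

A$39.35

Three-stage DDM. Project D₁…D_5; terminal Gordon value at t=5 with g = 0.03; discount at r = 0.081.
D_1 = 1.5704
D_2 = 1.8970
D_3 = 2.0241
D_4 = 2.1598
D_5 = 2.3045
TV_5 = 2.3736/(0.081−0.03) = 46.5412
P₀ = Σ Dₜ/(1+r)ᵗ + TV_5/(1+r)^5 = 39.3502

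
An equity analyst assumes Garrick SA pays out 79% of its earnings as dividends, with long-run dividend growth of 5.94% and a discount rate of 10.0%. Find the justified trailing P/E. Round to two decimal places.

20.61

Justified trailing P/E = b(1+g)/(r−g) = 0.79×(1+0.0594)/(0.1−0.0594) = 20.6139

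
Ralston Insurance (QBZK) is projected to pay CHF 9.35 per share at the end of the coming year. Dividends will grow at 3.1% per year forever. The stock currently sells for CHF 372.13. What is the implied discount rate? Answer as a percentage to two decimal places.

5.61%

Rearranging the constant-growth DDM: r = D₁/P₀ + g.
r = 9.3500 / 372.13 + 0.031 = 0.02513 + 0.031 = 0.05613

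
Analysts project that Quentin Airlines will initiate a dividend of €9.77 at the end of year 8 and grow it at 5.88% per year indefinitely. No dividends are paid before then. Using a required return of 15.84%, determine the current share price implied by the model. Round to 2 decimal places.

€35.04

Deferred-dividend DDM. At t=7 the remaining stream is a growing perpetuity with first payment D_8 = 9.77.
V_7 = D_8/(r−g) = 9.77/(0.1584−0.0588) = 98.0924
P₀ = V_7/(1+r)^7 = 98.0924/(1+0.1584)^7 = 35.0449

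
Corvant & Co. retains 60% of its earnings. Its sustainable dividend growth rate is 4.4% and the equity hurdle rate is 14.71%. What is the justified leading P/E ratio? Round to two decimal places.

3.88

Payout ratio b = 1 − 0.60 = 0.40.
Justified leading P/E = b/(r−g) = 0.40/(0.1471−0.044) = 3.8797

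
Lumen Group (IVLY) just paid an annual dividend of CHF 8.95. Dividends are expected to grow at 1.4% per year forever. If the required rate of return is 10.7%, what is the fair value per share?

CHF 97.58

Gordon growth model: P₀ = D₁/(r − g). D₁ = 8.95 × (1 + 0.014) = 9.0753.
P₀ = 9.0753 / (0.107 − 0.014) = 9.0753 / 0.093 = 97.5839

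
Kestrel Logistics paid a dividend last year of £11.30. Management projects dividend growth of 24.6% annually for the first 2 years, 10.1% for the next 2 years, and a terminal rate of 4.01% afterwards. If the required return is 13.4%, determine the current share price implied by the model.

Three-stage DDM. Project D₁…D_4; terminal Gordon value at t=4 with g = 0.0401; discount at r = 0.134.
D_1 = 14.0798
D_2 = 17.5434
D_3 = 19.3153
D_4 = 21.2662
TV_4 = 22.1189/(0.134−0.0401) = 235.5584
P₀ = Σ Dₜ/(1+r)ᵗ + TV_4/(1+r)^4 = 194.6083

£194.61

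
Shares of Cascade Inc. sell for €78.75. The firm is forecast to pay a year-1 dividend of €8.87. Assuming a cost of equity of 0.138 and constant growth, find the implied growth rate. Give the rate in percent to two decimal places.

From P₀ = D₁/(r − g), the implied growth is g = r − D₁/P₀.
g = 0.138 − 8.87/78.75 = 0.138 − 0.11263 = 0.02537

2.54%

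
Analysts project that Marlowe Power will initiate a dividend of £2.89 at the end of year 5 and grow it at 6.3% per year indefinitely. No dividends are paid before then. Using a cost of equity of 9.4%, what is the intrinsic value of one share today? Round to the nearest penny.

£65.08

Deferred-dividend DDM. At t=4 the remaining stream is a growing perpetuity with first payment D_5 = 2.89.
V_4 = D_5/(r−g) = 2.89/(0.094−0.063) = 93.2258
P₀ = V_4/(1+r)^4 = 93.2258/(1+0.094)^4 = 65.0829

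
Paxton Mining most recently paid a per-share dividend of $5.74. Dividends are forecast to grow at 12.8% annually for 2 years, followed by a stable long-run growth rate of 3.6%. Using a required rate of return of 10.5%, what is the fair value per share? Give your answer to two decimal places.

Two-stage DDM. Project D₁…D_2 at 0.128, terminal growth 0.036, discount at r = 0.105.
D_1 = 6.4747
D_2 = 7.3035
Terminal value at t=2: TV = D_3/(r−g) = 7.5664/(0.105−0.036) = 109.6581
P₀ = 6.4747/(1+0.105)^1 + 7.3035/(1+0.105)^2 + 109.6581/(1+0.105)^2 = 101.6492

$101.65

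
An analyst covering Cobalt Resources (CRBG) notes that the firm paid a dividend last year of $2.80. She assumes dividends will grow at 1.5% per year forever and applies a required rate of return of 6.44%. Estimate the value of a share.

Gordon growth model: P₀ = D₁/(r − g). D₁ = 2.80 × (1 + 0.015) = 2.8420.
P₀ = 2.8420 / (0.0644 − 0.015) = 2.8420 / 0.0494 = 57.5304

$57.53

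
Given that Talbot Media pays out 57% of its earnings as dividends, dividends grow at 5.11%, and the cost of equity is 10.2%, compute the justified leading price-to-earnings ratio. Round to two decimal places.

Justified leading P/E = b/(r−g) = 0.57/(0.102−0.0511) = 11.1984

11.20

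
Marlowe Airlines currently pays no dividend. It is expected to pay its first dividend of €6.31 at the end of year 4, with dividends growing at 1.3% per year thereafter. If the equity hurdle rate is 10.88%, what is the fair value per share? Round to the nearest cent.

€48.32

Deferred-dividend DDM. At t=3 the remaining stream is a growing perpetuity with first payment D_4 = 6.31.
V_3 = D_4/(r−g) = 6.31/(0.1088−0.013) = 65.8664
P₀ = V_3/(1+r)^3 = 65.8664/(1+0.1088)^3 = 48.3175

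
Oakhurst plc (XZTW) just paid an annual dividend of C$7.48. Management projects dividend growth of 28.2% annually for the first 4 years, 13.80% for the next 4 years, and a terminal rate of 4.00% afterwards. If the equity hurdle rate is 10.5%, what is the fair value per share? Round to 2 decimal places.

C$346.28

Three-stage DDM. Project D₁…D_8; terminal Gordon value at t=8 with g = 0.04; discount at r = 0.105.
D_1 = 9.5894
D_2 = 12.2936
D_3 = 15.7603
D_4 = 20.2048
D_5 = 22.9930
D_6 = 26.1661
D_7 = 29.7770
D_8 = 33.8862
TV_8 = 35.2416/(0.105−0.04) = 542.1790
P₀ = Σ Dₜ/(1+r)ᵗ + TV_8/(1+r)^8 = 346.2758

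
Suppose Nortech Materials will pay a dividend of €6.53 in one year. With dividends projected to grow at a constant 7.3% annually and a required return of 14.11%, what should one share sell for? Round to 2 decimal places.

€95.89

Gordon growth model: P₀ = D₁/(r − g), with D₁ = 6.53 given directly.
P₀ = 6.5300 / (0.1411 − 0.073) = 6.5300 / 0.0681 = 95.8884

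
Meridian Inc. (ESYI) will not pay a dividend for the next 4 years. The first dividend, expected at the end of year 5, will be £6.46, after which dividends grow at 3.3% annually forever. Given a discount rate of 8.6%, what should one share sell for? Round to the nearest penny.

£87.63

Deferred-dividend DDM. At t=4 the remaining stream is a growing perpetuity with first payment D_5 = 6.46.
V_4 = D_5/(r−g) = 6.46/(0.086−0.033) = 121.8868
P₀ = V_4/(1+r)^4 = 121.8868/(1+0.086)^4 = 87.6269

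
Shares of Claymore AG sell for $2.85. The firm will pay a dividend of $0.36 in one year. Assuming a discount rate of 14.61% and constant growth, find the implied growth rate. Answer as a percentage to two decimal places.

From P₀ = D₁/(r − g), the implied growth is g = r − D₁/P₀.
g = 0.1461 − 0.36/2.85 = 0.1461 − 0.12632 = 0.01978

1.98%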